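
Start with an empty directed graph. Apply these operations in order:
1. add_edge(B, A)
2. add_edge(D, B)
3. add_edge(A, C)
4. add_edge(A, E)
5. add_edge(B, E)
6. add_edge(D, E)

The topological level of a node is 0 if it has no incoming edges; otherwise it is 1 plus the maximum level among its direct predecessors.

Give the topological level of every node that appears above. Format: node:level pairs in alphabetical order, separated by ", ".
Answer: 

Answer: A:2, B:1, C:3, D:0, E:3

Derivation:
Op 1: add_edge(B, A). Edges now: 1
Op 2: add_edge(D, B). Edges now: 2
Op 3: add_edge(A, C). Edges now: 3
Op 4: add_edge(A, E). Edges now: 4
Op 5: add_edge(B, E). Edges now: 5
Op 6: add_edge(D, E). Edges now: 6
Compute levels (Kahn BFS):
  sources (in-degree 0): D
  process D: level=0
    D->B: in-degree(B)=0, level(B)=1, enqueue
    D->E: in-degree(E)=2, level(E)>=1
  process B: level=1
    B->A: in-degree(A)=0, level(A)=2, enqueue
    B->E: in-degree(E)=1, level(E)>=2
  process A: level=2
    A->C: in-degree(C)=0, level(C)=3, enqueue
    A->E: in-degree(E)=0, level(E)=3, enqueue
  process C: level=3
  process E: level=3
All levels: A:2, B:1, C:3, D:0, E:3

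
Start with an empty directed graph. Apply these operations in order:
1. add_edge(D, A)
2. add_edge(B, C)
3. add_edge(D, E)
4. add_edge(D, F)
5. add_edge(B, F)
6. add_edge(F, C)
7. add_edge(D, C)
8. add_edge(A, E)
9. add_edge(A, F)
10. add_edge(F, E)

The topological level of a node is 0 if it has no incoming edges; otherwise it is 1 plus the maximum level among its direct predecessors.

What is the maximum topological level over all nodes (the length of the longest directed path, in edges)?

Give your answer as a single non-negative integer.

Op 1: add_edge(D, A). Edges now: 1
Op 2: add_edge(B, C). Edges now: 2
Op 3: add_edge(D, E). Edges now: 3
Op 4: add_edge(D, F). Edges now: 4
Op 5: add_edge(B, F). Edges now: 5
Op 6: add_edge(F, C). Edges now: 6
Op 7: add_edge(D, C). Edges now: 7
Op 8: add_edge(A, E). Edges now: 8
Op 9: add_edge(A, F). Edges now: 9
Op 10: add_edge(F, E). Edges now: 10
Compute levels (Kahn BFS):
  sources (in-degree 0): B, D
  process B: level=0
    B->C: in-degree(C)=2, level(C)>=1
    B->F: in-degree(F)=2, level(F)>=1
  process D: level=0
    D->A: in-degree(A)=0, level(A)=1, enqueue
    D->C: in-degree(C)=1, level(C)>=1
    D->E: in-degree(E)=2, level(E)>=1
    D->F: in-degree(F)=1, level(F)>=1
  process A: level=1
    A->E: in-degree(E)=1, level(E)>=2
    A->F: in-degree(F)=0, level(F)=2, enqueue
  process F: level=2
    F->C: in-degree(C)=0, level(C)=3, enqueue
    F->E: in-degree(E)=0, level(E)=3, enqueue
  process C: level=3
  process E: level=3
All levels: A:1, B:0, C:3, D:0, E:3, F:2
max level = 3

Answer: 3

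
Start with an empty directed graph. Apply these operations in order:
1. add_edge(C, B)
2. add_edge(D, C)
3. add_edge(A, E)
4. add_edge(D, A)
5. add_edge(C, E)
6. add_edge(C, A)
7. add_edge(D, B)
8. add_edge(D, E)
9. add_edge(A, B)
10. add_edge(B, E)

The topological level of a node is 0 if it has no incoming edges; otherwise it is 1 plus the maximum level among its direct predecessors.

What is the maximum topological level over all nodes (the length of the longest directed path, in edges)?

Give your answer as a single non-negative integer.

Op 1: add_edge(C, B). Edges now: 1
Op 2: add_edge(D, C). Edges now: 2
Op 3: add_edge(A, E). Edges now: 3
Op 4: add_edge(D, A). Edges now: 4
Op 5: add_edge(C, E). Edges now: 5
Op 6: add_edge(C, A). Edges now: 6
Op 7: add_edge(D, B). Edges now: 7
Op 8: add_edge(D, E). Edges now: 8
Op 9: add_edge(A, B). Edges now: 9
Op 10: add_edge(B, E). Edges now: 10
Compute levels (Kahn BFS):
  sources (in-degree 0): D
  process D: level=0
    D->A: in-degree(A)=1, level(A)>=1
    D->B: in-degree(B)=2, level(B)>=1
    D->C: in-degree(C)=0, level(C)=1, enqueue
    D->E: in-degree(E)=3, level(E)>=1
  process C: level=1
    C->A: in-degree(A)=0, level(A)=2, enqueue
    C->B: in-degree(B)=1, level(B)>=2
    C->E: in-degree(E)=2, level(E)>=2
  process A: level=2
    A->B: in-degree(B)=0, level(B)=3, enqueue
    A->E: in-degree(E)=1, level(E)>=3
  process B: level=3
    B->E: in-degree(E)=0, level(E)=4, enqueue
  process E: level=4
All levels: A:2, B:3, C:1, D:0, E:4
max level = 4

Answer: 4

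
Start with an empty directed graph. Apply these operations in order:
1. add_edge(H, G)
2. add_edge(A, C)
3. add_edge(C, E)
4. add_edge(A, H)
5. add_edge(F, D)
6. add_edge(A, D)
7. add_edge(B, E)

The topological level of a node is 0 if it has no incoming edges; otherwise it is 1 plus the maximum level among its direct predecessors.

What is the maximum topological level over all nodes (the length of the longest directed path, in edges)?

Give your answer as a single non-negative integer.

Answer: 2

Derivation:
Op 1: add_edge(H, G). Edges now: 1
Op 2: add_edge(A, C). Edges now: 2
Op 3: add_edge(C, E). Edges now: 3
Op 4: add_edge(A, H). Edges now: 4
Op 5: add_edge(F, D). Edges now: 5
Op 6: add_edge(A, D). Edges now: 6
Op 7: add_edge(B, E). Edges now: 7
Compute levels (Kahn BFS):
  sources (in-degree 0): A, B, F
  process A: level=0
    A->C: in-degree(C)=0, level(C)=1, enqueue
    A->D: in-degree(D)=1, level(D)>=1
    A->H: in-degree(H)=0, level(H)=1, enqueue
  process B: level=0
    B->E: in-degree(E)=1, level(E)>=1
  process F: level=0
    F->D: in-degree(D)=0, level(D)=1, enqueue
  process C: level=1
    C->E: in-degree(E)=0, level(E)=2, enqueue
  process H: level=1
    H->G: in-degree(G)=0, level(G)=2, enqueue
  process D: level=1
  process E: level=2
  process G: level=2
All levels: A:0, B:0, C:1, D:1, E:2, F:0, G:2, H:1
max level = 2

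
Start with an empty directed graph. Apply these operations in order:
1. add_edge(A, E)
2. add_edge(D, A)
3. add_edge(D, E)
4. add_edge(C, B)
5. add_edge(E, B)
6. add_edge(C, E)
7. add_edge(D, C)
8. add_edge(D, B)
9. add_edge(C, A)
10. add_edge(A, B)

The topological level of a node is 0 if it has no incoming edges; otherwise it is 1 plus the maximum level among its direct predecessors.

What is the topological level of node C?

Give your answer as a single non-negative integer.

Op 1: add_edge(A, E). Edges now: 1
Op 2: add_edge(D, A). Edges now: 2
Op 3: add_edge(D, E). Edges now: 3
Op 4: add_edge(C, B). Edges now: 4
Op 5: add_edge(E, B). Edges now: 5
Op 6: add_edge(C, E). Edges now: 6
Op 7: add_edge(D, C). Edges now: 7
Op 8: add_edge(D, B). Edges now: 8
Op 9: add_edge(C, A). Edges now: 9
Op 10: add_edge(A, B). Edges now: 10
Compute levels (Kahn BFS):
  sources (in-degree 0): D
  process D: level=0
    D->A: in-degree(A)=1, level(A)>=1
    D->B: in-degree(B)=3, level(B)>=1
    D->C: in-degree(C)=0, level(C)=1, enqueue
    D->E: in-degree(E)=2, level(E)>=1
  process C: level=1
    C->A: in-degree(A)=0, level(A)=2, enqueue
    C->B: in-degree(B)=2, level(B)>=2
    C->E: in-degree(E)=1, level(E)>=2
  process A: level=2
    A->B: in-degree(B)=1, level(B)>=3
    A->E: in-degree(E)=0, level(E)=3, enqueue
  process E: level=3
    E->B: in-degree(B)=0, level(B)=4, enqueue
  process B: level=4
All levels: A:2, B:4, C:1, D:0, E:3
level(C) = 1

Answer: 1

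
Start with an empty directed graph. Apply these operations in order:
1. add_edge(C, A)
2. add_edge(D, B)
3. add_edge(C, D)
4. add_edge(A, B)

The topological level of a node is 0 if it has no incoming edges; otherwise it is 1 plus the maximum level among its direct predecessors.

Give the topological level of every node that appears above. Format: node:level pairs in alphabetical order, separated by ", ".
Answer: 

Op 1: add_edge(C, A). Edges now: 1
Op 2: add_edge(D, B). Edges now: 2
Op 3: add_edge(C, D). Edges now: 3
Op 4: add_edge(A, B). Edges now: 4
Compute levels (Kahn BFS):
  sources (in-degree 0): C
  process C: level=0
    C->A: in-degree(A)=0, level(A)=1, enqueue
    C->D: in-degree(D)=0, level(D)=1, enqueue
  process A: level=1
    A->B: in-degree(B)=1, level(B)>=2
  process D: level=1
    D->B: in-degree(B)=0, level(B)=2, enqueue
  process B: level=2
All levels: A:1, B:2, C:0, D:1

Answer: A:1, B:2, C:0, D:1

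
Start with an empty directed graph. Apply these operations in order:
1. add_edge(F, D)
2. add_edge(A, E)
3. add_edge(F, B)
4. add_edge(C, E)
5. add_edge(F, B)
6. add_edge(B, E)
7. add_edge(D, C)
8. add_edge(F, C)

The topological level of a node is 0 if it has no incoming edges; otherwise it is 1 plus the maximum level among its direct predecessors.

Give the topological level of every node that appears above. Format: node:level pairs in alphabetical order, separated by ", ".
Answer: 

Answer: A:0, B:1, C:2, D:1, E:3, F:0

Derivation:
Op 1: add_edge(F, D). Edges now: 1
Op 2: add_edge(A, E). Edges now: 2
Op 3: add_edge(F, B). Edges now: 3
Op 4: add_edge(C, E). Edges now: 4
Op 5: add_edge(F, B) (duplicate, no change). Edges now: 4
Op 6: add_edge(B, E). Edges now: 5
Op 7: add_edge(D, C). Edges now: 6
Op 8: add_edge(F, C). Edges now: 7
Compute levels (Kahn BFS):
  sources (in-degree 0): A, F
  process A: level=0
    A->E: in-degree(E)=2, level(E)>=1
  process F: level=0
    F->B: in-degree(B)=0, level(B)=1, enqueue
    F->C: in-degree(C)=1, level(C)>=1
    F->D: in-degree(D)=0, level(D)=1, enqueue
  process B: level=1
    B->E: in-degree(E)=1, level(E)>=2
  process D: level=1
    D->C: in-degree(C)=0, level(C)=2, enqueue
  process C: level=2
    C->E: in-degree(E)=0, level(E)=3, enqueue
  process E: level=3
All levels: A:0, B:1, C:2, D:1, E:3, F:0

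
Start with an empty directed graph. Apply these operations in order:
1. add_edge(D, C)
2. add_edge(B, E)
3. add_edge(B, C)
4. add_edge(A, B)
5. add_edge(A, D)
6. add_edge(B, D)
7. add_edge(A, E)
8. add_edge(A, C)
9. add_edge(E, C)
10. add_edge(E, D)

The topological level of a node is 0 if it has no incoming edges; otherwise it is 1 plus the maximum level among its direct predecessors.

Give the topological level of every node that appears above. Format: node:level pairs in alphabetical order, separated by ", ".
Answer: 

Answer: A:0, B:1, C:4, D:3, E:2

Derivation:
Op 1: add_edge(D, C). Edges now: 1
Op 2: add_edge(B, E). Edges now: 2
Op 3: add_edge(B, C). Edges now: 3
Op 4: add_edge(A, B). Edges now: 4
Op 5: add_edge(A, D). Edges now: 5
Op 6: add_edge(B, D). Edges now: 6
Op 7: add_edge(A, E). Edges now: 7
Op 8: add_edge(A, C). Edges now: 8
Op 9: add_edge(E, C). Edges now: 9
Op 10: add_edge(E, D). Edges now: 10
Compute levels (Kahn BFS):
  sources (in-degree 0): A
  process A: level=0
    A->B: in-degree(B)=0, level(B)=1, enqueue
    A->C: in-degree(C)=3, level(C)>=1
    A->D: in-degree(D)=2, level(D)>=1
    A->E: in-degree(E)=1, level(E)>=1
  process B: level=1
    B->C: in-degree(C)=2, level(C)>=2
    B->D: in-degree(D)=1, level(D)>=2
    B->E: in-degree(E)=0, level(E)=2, enqueue
  process E: level=2
    E->C: in-degree(C)=1, level(C)>=3
    E->D: in-degree(D)=0, level(D)=3, enqueue
  process D: level=3
    D->C: in-degree(C)=0, level(C)=4, enqueue
  process C: level=4
All levels: A:0, B:1, C:4, D:3, E:2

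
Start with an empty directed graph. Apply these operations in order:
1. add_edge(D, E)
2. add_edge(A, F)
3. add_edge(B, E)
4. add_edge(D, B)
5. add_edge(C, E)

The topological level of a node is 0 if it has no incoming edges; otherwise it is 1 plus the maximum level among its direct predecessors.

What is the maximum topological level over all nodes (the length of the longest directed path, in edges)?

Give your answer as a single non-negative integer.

Answer: 2

Derivation:
Op 1: add_edge(D, E). Edges now: 1
Op 2: add_edge(A, F). Edges now: 2
Op 3: add_edge(B, E). Edges now: 3
Op 4: add_edge(D, B). Edges now: 4
Op 5: add_edge(C, E). Edges now: 5
Compute levels (Kahn BFS):
  sources (in-degree 0): A, C, D
  process A: level=0
    A->F: in-degree(F)=0, level(F)=1, enqueue
  process C: level=0
    C->E: in-degree(E)=2, level(E)>=1
  process D: level=0
    D->B: in-degree(B)=0, level(B)=1, enqueue
    D->E: in-degree(E)=1, level(E)>=1
  process F: level=1
  process B: level=1
    B->E: in-degree(E)=0, level(E)=2, enqueue
  process E: level=2
All levels: A:0, B:1, C:0, D:0, E:2, F:1
max level = 2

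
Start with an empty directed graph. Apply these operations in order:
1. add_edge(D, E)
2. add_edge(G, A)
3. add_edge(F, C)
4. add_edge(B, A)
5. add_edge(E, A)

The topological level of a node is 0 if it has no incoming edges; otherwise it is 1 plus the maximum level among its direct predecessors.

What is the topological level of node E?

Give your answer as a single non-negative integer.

Op 1: add_edge(D, E). Edges now: 1
Op 2: add_edge(G, A). Edges now: 2
Op 3: add_edge(F, C). Edges now: 3
Op 4: add_edge(B, A). Edges now: 4
Op 5: add_edge(E, A). Edges now: 5
Compute levels (Kahn BFS):
  sources (in-degree 0): B, D, F, G
  process B: level=0
    B->A: in-degree(A)=2, level(A)>=1
  process D: level=0
    D->E: in-degree(E)=0, level(E)=1, enqueue
  process F: level=0
    F->C: in-degree(C)=0, level(C)=1, enqueue
  process G: level=0
    G->A: in-degree(A)=1, level(A)>=1
  process E: level=1
    E->A: in-degree(A)=0, level(A)=2, enqueue
  process C: level=1
  process A: level=2
All levels: A:2, B:0, C:1, D:0, E:1, F:0, G:0
level(E) = 1

Answer: 1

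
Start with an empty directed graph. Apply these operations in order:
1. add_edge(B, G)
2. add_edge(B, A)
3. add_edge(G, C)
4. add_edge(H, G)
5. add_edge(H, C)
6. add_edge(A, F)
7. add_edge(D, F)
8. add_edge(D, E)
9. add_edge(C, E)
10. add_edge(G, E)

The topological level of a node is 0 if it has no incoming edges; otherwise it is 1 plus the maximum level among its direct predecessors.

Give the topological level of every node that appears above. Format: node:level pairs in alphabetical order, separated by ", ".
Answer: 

Answer: A:1, B:0, C:2, D:0, E:3, F:2, G:1, H:0

Derivation:
Op 1: add_edge(B, G). Edges now: 1
Op 2: add_edge(B, A). Edges now: 2
Op 3: add_edge(G, C). Edges now: 3
Op 4: add_edge(H, G). Edges now: 4
Op 5: add_edge(H, C). Edges now: 5
Op 6: add_edge(A, F). Edges now: 6
Op 7: add_edge(D, F). Edges now: 7
Op 8: add_edge(D, E). Edges now: 8
Op 9: add_edge(C, E). Edges now: 9
Op 10: add_edge(G, E). Edges now: 10
Compute levels (Kahn BFS):
  sources (in-degree 0): B, D, H
  process B: level=0
    B->A: in-degree(A)=0, level(A)=1, enqueue
    B->G: in-degree(G)=1, level(G)>=1
  process D: level=0
    D->E: in-degree(E)=2, level(E)>=1
    D->F: in-degree(F)=1, level(F)>=1
  process H: level=0
    H->C: in-degree(C)=1, level(C)>=1
    H->G: in-degree(G)=0, level(G)=1, enqueue
  process A: level=1
    A->F: in-degree(F)=0, level(F)=2, enqueue
  process G: level=1
    G->C: in-degree(C)=0, level(C)=2, enqueue
    G->E: in-degree(E)=1, level(E)>=2
  process F: level=2
  process C: level=2
    C->E: in-degree(E)=0, level(E)=3, enqueue
  process E: level=3
All levels: A:1, B:0, C:2, D:0, E:3, F:2, G:1, H:0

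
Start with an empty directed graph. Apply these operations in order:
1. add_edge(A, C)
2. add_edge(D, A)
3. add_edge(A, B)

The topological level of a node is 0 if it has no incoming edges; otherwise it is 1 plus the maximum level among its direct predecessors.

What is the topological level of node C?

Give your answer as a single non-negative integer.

Answer: 2

Derivation:
Op 1: add_edge(A, C). Edges now: 1
Op 2: add_edge(D, A). Edges now: 2
Op 3: add_edge(A, B). Edges now: 3
Compute levels (Kahn BFS):
  sources (in-degree 0): D
  process D: level=0
    D->A: in-degree(A)=0, level(A)=1, enqueue
  process A: level=1
    A->B: in-degree(B)=0, level(B)=2, enqueue
    A->C: in-degree(C)=0, level(C)=2, enqueue
  process B: level=2
  process C: level=2
All levels: A:1, B:2, C:2, D:0
level(C) = 2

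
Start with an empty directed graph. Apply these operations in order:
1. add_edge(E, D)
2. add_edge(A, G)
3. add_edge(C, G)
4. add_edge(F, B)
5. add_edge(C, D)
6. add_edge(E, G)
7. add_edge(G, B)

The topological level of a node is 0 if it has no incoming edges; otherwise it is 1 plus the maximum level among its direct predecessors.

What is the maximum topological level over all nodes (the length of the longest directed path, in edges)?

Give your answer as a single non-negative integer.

Answer: 2

Derivation:
Op 1: add_edge(E, D). Edges now: 1
Op 2: add_edge(A, G). Edges now: 2
Op 3: add_edge(C, G). Edges now: 3
Op 4: add_edge(F, B). Edges now: 4
Op 5: add_edge(C, D). Edges now: 5
Op 6: add_edge(E, G). Edges now: 6
Op 7: add_edge(G, B). Edges now: 7
Compute levels (Kahn BFS):
  sources (in-degree 0): A, C, E, F
  process A: level=0
    A->G: in-degree(G)=2, level(G)>=1
  process C: level=0
    C->D: in-degree(D)=1, level(D)>=1
    C->G: in-degree(G)=1, level(G)>=1
  process E: level=0
    E->D: in-degree(D)=0, level(D)=1, enqueue
    E->G: in-degree(G)=0, level(G)=1, enqueue
  process F: level=0
    F->B: in-degree(B)=1, level(B)>=1
  process D: level=1
  process G: level=1
    G->B: in-degree(B)=0, level(B)=2, enqueue
  process B: level=2
All levels: A:0, B:2, C:0, D:1, E:0, F:0, G:1
max level = 2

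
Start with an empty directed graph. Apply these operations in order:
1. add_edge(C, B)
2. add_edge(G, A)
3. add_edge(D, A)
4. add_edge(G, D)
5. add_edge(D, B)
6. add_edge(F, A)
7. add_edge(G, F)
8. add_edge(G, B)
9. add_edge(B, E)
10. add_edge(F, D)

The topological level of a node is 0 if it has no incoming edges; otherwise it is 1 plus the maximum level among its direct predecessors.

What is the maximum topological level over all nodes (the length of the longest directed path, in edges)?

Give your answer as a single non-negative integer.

Op 1: add_edge(C, B). Edges now: 1
Op 2: add_edge(G, A). Edges now: 2
Op 3: add_edge(D, A). Edges now: 3
Op 4: add_edge(G, D). Edges now: 4
Op 5: add_edge(D, B). Edges now: 5
Op 6: add_edge(F, A). Edges now: 6
Op 7: add_edge(G, F). Edges now: 7
Op 8: add_edge(G, B). Edges now: 8
Op 9: add_edge(B, E). Edges now: 9
Op 10: add_edge(F, D). Edges now: 10
Compute levels (Kahn BFS):
  sources (in-degree 0): C, G
  process C: level=0
    C->B: in-degree(B)=2, level(B)>=1
  process G: level=0
    G->A: in-degree(A)=2, level(A)>=1
    G->B: in-degree(B)=1, level(B)>=1
    G->D: in-degree(D)=1, level(D)>=1
    G->F: in-degree(F)=0, level(F)=1, enqueue
  process F: level=1
    F->A: in-degree(A)=1, level(A)>=2
    F->D: in-degree(D)=0, level(D)=2, enqueue
  process D: level=2
    D->A: in-degree(A)=0, level(A)=3, enqueue
    D->B: in-degree(B)=0, level(B)=3, enqueue
  process A: level=3
  process B: level=3
    B->E: in-degree(E)=0, level(E)=4, enqueue
  process E: level=4
All levels: A:3, B:3, C:0, D:2, E:4, F:1, G:0
max level = 4

Answer: 4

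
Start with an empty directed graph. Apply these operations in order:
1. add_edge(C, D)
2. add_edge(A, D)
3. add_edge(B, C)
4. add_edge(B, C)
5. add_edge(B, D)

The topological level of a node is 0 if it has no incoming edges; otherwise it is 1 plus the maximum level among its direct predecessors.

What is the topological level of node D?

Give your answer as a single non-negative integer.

Op 1: add_edge(C, D). Edges now: 1
Op 2: add_edge(A, D). Edges now: 2
Op 3: add_edge(B, C). Edges now: 3
Op 4: add_edge(B, C) (duplicate, no change). Edges now: 3
Op 5: add_edge(B, D). Edges now: 4
Compute levels (Kahn BFS):
  sources (in-degree 0): A, B
  process A: level=0
    A->D: in-degree(D)=2, level(D)>=1
  process B: level=0
    B->C: in-degree(C)=0, level(C)=1, enqueue
    B->D: in-degree(D)=1, level(D)>=1
  process C: level=1
    C->D: in-degree(D)=0, level(D)=2, enqueue
  process D: level=2
All levels: A:0, B:0, C:1, D:2
level(D) = 2

Answer: 2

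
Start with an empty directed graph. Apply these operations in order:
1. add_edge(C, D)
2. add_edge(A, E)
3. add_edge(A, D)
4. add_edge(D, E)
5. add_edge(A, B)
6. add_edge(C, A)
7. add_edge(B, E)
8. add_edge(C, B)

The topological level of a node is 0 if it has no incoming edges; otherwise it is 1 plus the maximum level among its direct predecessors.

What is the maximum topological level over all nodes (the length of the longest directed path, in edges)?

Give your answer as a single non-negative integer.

Answer: 3

Derivation:
Op 1: add_edge(C, D). Edges now: 1
Op 2: add_edge(A, E). Edges now: 2
Op 3: add_edge(A, D). Edges now: 3
Op 4: add_edge(D, E). Edges now: 4
Op 5: add_edge(A, B). Edges now: 5
Op 6: add_edge(C, A). Edges now: 6
Op 7: add_edge(B, E). Edges now: 7
Op 8: add_edge(C, B). Edges now: 8
Compute levels (Kahn BFS):
  sources (in-degree 0): C
  process C: level=0
    C->A: in-degree(A)=0, level(A)=1, enqueue
    C->B: in-degree(B)=1, level(B)>=1
    C->D: in-degree(D)=1, level(D)>=1
  process A: level=1
    A->B: in-degree(B)=0, level(B)=2, enqueue
    A->D: in-degree(D)=0, level(D)=2, enqueue
    A->E: in-degree(E)=2, level(E)>=2
  process B: level=2
    B->E: in-degree(E)=1, level(E)>=3
  process D: level=2
    D->E: in-degree(E)=0, level(E)=3, enqueue
  process E: level=3
All levels: A:1, B:2, C:0, D:2, E:3
max level = 3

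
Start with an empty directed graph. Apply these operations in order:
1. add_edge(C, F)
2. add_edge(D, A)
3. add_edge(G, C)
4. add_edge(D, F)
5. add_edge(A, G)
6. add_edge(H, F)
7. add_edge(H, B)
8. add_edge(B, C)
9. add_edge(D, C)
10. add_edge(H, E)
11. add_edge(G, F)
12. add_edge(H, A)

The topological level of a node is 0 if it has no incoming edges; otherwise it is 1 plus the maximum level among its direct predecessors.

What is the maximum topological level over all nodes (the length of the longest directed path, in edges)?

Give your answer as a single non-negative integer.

Op 1: add_edge(C, F). Edges now: 1
Op 2: add_edge(D, A). Edges now: 2
Op 3: add_edge(G, C). Edges now: 3
Op 4: add_edge(D, F). Edges now: 4
Op 5: add_edge(A, G). Edges now: 5
Op 6: add_edge(H, F). Edges now: 6
Op 7: add_edge(H, B). Edges now: 7
Op 8: add_edge(B, C). Edges now: 8
Op 9: add_edge(D, C). Edges now: 9
Op 10: add_edge(H, E). Edges now: 10
Op 11: add_edge(G, F). Edges now: 11
Op 12: add_edge(H, A). Edges now: 12
Compute levels (Kahn BFS):
  sources (in-degree 0): D, H
  process D: level=0
    D->A: in-degree(A)=1, level(A)>=1
    D->C: in-degree(C)=2, level(C)>=1
    D->F: in-degree(F)=3, level(F)>=1
  process H: level=0
    H->A: in-degree(A)=0, level(A)=1, enqueue
    H->B: in-degree(B)=0, level(B)=1, enqueue
    H->E: in-degree(E)=0, level(E)=1, enqueue
    H->F: in-degree(F)=2, level(F)>=1
  process A: level=1
    A->G: in-degree(G)=0, level(G)=2, enqueue
  process B: level=1
    B->C: in-degree(C)=1, level(C)>=2
  process E: level=1
  process G: level=2
    G->C: in-degree(C)=0, level(C)=3, enqueue
    G->F: in-degree(F)=1, level(F)>=3
  process C: level=3
    C->F: in-degree(F)=0, level(F)=4, enqueue
  process F: level=4
All levels: A:1, B:1, C:3, D:0, E:1, F:4, G:2, H:0
max level = 4

Answer: 4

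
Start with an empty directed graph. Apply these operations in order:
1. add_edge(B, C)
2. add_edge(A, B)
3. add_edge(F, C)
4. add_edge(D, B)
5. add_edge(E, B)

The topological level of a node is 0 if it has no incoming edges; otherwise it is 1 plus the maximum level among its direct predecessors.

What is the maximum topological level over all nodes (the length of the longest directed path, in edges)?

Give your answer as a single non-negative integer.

Answer: 2

Derivation:
Op 1: add_edge(B, C). Edges now: 1
Op 2: add_edge(A, B). Edges now: 2
Op 3: add_edge(F, C). Edges now: 3
Op 4: add_edge(D, B). Edges now: 4
Op 5: add_edge(E, B). Edges now: 5
Compute levels (Kahn BFS):
  sources (in-degree 0): A, D, E, F
  process A: level=0
    A->B: in-degree(B)=2, level(B)>=1
  process D: level=0
    D->B: in-degree(B)=1, level(B)>=1
  process E: level=0
    E->B: in-degree(B)=0, level(B)=1, enqueue
  process F: level=0
    F->C: in-degree(C)=1, level(C)>=1
  process B: level=1
    B->C: in-degree(C)=0, level(C)=2, enqueue
  process C: level=2
All levels: A:0, B:1, C:2, D:0, E:0, F:0
max level = 2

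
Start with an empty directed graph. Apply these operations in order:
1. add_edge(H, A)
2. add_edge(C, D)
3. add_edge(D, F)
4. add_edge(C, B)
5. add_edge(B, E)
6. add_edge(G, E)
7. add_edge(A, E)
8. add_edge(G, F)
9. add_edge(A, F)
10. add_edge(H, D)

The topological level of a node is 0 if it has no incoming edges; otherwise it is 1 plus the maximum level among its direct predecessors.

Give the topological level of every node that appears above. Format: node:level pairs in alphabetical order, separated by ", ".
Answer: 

Answer: A:1, B:1, C:0, D:1, E:2, F:2, G:0, H:0

Derivation:
Op 1: add_edge(H, A). Edges now: 1
Op 2: add_edge(C, D). Edges now: 2
Op 3: add_edge(D, F). Edges now: 3
Op 4: add_edge(C, B). Edges now: 4
Op 5: add_edge(B, E). Edges now: 5
Op 6: add_edge(G, E). Edges now: 6
Op 7: add_edge(A, E). Edges now: 7
Op 8: add_edge(G, F). Edges now: 8
Op 9: add_edge(A, F). Edges now: 9
Op 10: add_edge(H, D). Edges now: 10
Compute levels (Kahn BFS):
  sources (in-degree 0): C, G, H
  process C: level=0
    C->B: in-degree(B)=0, level(B)=1, enqueue
    C->D: in-degree(D)=1, level(D)>=1
  process G: level=0
    G->E: in-degree(E)=2, level(E)>=1
    G->F: in-degree(F)=2, level(F)>=1
  process H: level=0
    H->A: in-degree(A)=0, level(A)=1, enqueue
    H->D: in-degree(D)=0, level(D)=1, enqueue
  process B: level=1
    B->E: in-degree(E)=1, level(E)>=2
  process A: level=1
    A->E: in-degree(E)=0, level(E)=2, enqueue
    A->F: in-degree(F)=1, level(F)>=2
  process D: level=1
    D->F: in-degree(F)=0, level(F)=2, enqueue
  process E: level=2
  process F: level=2
All levels: A:1, B:1, C:0, D:1, E:2, F:2, G:0, H:0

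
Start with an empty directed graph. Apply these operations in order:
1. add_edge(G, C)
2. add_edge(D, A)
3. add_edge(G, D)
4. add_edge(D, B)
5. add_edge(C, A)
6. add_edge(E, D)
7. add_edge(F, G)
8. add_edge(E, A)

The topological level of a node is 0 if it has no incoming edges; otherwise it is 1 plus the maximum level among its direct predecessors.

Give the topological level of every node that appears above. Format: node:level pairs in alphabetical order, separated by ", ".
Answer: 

Answer: A:3, B:3, C:2, D:2, E:0, F:0, G:1

Derivation:
Op 1: add_edge(G, C). Edges now: 1
Op 2: add_edge(D, A). Edges now: 2
Op 3: add_edge(G, D). Edges now: 3
Op 4: add_edge(D, B). Edges now: 4
Op 5: add_edge(C, A). Edges now: 5
Op 6: add_edge(E, D). Edges now: 6
Op 7: add_edge(F, G). Edges now: 7
Op 8: add_edge(E, A). Edges now: 8
Compute levels (Kahn BFS):
  sources (in-degree 0): E, F
  process E: level=0
    E->A: in-degree(A)=2, level(A)>=1
    E->D: in-degree(D)=1, level(D)>=1
  process F: level=0
    F->G: in-degree(G)=0, level(G)=1, enqueue
  process G: level=1
    G->C: in-degree(C)=0, level(C)=2, enqueue
    G->D: in-degree(D)=0, level(D)=2, enqueue
  process C: level=2
    C->A: in-degree(A)=1, level(A)>=3
  process D: level=2
    D->A: in-degree(A)=0, level(A)=3, enqueue
    D->B: in-degree(B)=0, level(B)=3, enqueue
  process A: level=3
  process B: level=3
All levels: A:3, B:3, C:2, D:2, E:0, F:0, G:1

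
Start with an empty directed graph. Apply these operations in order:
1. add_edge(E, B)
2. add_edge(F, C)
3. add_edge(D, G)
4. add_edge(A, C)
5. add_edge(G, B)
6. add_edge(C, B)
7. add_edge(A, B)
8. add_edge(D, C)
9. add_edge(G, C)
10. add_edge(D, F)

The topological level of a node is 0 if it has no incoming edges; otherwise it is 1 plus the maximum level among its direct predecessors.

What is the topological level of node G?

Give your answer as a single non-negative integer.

Answer: 1

Derivation:
Op 1: add_edge(E, B). Edges now: 1
Op 2: add_edge(F, C). Edges now: 2
Op 3: add_edge(D, G). Edges now: 3
Op 4: add_edge(A, C). Edges now: 4
Op 5: add_edge(G, B). Edges now: 5
Op 6: add_edge(C, B). Edges now: 6
Op 7: add_edge(A, B). Edges now: 7
Op 8: add_edge(D, C). Edges now: 8
Op 9: add_edge(G, C). Edges now: 9
Op 10: add_edge(D, F). Edges now: 10
Compute levels (Kahn BFS):
  sources (in-degree 0): A, D, E
  process A: level=0
    A->B: in-degree(B)=3, level(B)>=1
    A->C: in-degree(C)=3, level(C)>=1
  process D: level=0
    D->C: in-degree(C)=2, level(C)>=1
    D->F: in-degree(F)=0, level(F)=1, enqueue
    D->G: in-degree(G)=0, level(G)=1, enqueue
  process E: level=0
    E->B: in-degree(B)=2, level(B)>=1
  process F: level=1
    F->C: in-degree(C)=1, level(C)>=2
  process G: level=1
    G->B: in-degree(B)=1, level(B)>=2
    G->C: in-degree(C)=0, level(C)=2, enqueue
  process C: level=2
    C->B: in-degree(B)=0, level(B)=3, enqueue
  process B: level=3
All levels: A:0, B:3, C:2, D:0, E:0, F:1, G:1
level(G) = 1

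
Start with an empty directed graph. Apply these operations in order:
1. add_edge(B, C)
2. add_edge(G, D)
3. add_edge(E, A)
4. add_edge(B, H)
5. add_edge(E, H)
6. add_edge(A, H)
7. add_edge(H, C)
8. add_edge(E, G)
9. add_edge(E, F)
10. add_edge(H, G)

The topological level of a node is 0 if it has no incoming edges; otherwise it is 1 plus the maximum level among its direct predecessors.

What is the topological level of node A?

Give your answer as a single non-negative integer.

Op 1: add_edge(B, C). Edges now: 1
Op 2: add_edge(G, D). Edges now: 2
Op 3: add_edge(E, A). Edges now: 3
Op 4: add_edge(B, H). Edges now: 4
Op 5: add_edge(E, H). Edges now: 5
Op 6: add_edge(A, H). Edges now: 6
Op 7: add_edge(H, C). Edges now: 7
Op 8: add_edge(E, G). Edges now: 8
Op 9: add_edge(E, F). Edges now: 9
Op 10: add_edge(H, G). Edges now: 10
Compute levels (Kahn BFS):
  sources (in-degree 0): B, E
  process B: level=0
    B->C: in-degree(C)=1, level(C)>=1
    B->H: in-degree(H)=2, level(H)>=1
  process E: level=0
    E->A: in-degree(A)=0, level(A)=1, enqueue
    E->F: in-degree(F)=0, level(F)=1, enqueue
    E->G: in-degree(G)=1, level(G)>=1
    E->H: in-degree(H)=1, level(H)>=1
  process A: level=1
    A->H: in-degree(H)=0, level(H)=2, enqueue
  process F: level=1
  process H: level=2
    H->C: in-degree(C)=0, level(C)=3, enqueue
    H->G: in-degree(G)=0, level(G)=3, enqueue
  process C: level=3
  process G: level=3
    G->D: in-degree(D)=0, level(D)=4, enqueue
  process D: level=4
All levels: A:1, B:0, C:3, D:4, E:0, F:1, G:3, H:2
level(A) = 1

Answer: 1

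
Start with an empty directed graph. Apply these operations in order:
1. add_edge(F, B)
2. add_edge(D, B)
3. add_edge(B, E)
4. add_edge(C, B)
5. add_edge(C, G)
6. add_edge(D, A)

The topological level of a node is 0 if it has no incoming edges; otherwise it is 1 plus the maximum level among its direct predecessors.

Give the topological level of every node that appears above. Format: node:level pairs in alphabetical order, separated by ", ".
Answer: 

Op 1: add_edge(F, B). Edges now: 1
Op 2: add_edge(D, B). Edges now: 2
Op 3: add_edge(B, E). Edges now: 3
Op 4: add_edge(C, B). Edges now: 4
Op 5: add_edge(C, G). Edges now: 5
Op 6: add_edge(D, A). Edges now: 6
Compute levels (Kahn BFS):
  sources (in-degree 0): C, D, F
  process C: level=0
    C->B: in-degree(B)=2, level(B)>=1
    C->G: in-degree(G)=0, level(G)=1, enqueue
  process D: level=0
    D->A: in-degree(A)=0, level(A)=1, enqueue
    D->B: in-degree(B)=1, level(B)>=1
  process F: level=0
    F->B: in-degree(B)=0, level(B)=1, enqueue
  process G: level=1
  process A: level=1
  process B: level=1
    B->E: in-degree(E)=0, level(E)=2, enqueue
  process E: level=2
All levels: A:1, B:1, C:0, D:0, E:2, F:0, G:1

Answer: A:1, B:1, C:0, D:0, E:2, F:0, G:1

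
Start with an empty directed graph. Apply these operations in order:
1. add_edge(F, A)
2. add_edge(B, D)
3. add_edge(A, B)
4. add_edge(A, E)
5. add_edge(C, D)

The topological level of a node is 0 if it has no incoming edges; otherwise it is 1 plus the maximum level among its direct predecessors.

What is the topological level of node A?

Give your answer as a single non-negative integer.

Op 1: add_edge(F, A). Edges now: 1
Op 2: add_edge(B, D). Edges now: 2
Op 3: add_edge(A, B). Edges now: 3
Op 4: add_edge(A, E). Edges now: 4
Op 5: add_edge(C, D). Edges now: 5
Compute levels (Kahn BFS):
  sources (in-degree 0): C, F
  process C: level=0
    C->D: in-degree(D)=1, level(D)>=1
  process F: level=0
    F->A: in-degree(A)=0, level(A)=1, enqueue
  process A: level=1
    A->B: in-degree(B)=0, level(B)=2, enqueue
    A->E: in-degree(E)=0, level(E)=2, enqueue
  process B: level=2
    B->D: in-degree(D)=0, level(D)=3, enqueue
  process E: level=2
  process D: level=3
All levels: A:1, B:2, C:0, D:3, E:2, F:0
level(A) = 1

Answer: 1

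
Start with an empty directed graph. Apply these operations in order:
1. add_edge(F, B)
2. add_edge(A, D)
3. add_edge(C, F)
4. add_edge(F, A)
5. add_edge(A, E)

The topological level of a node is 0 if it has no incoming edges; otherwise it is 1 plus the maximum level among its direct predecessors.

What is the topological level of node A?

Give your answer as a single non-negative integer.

Op 1: add_edge(F, B). Edges now: 1
Op 2: add_edge(A, D). Edges now: 2
Op 3: add_edge(C, F). Edges now: 3
Op 4: add_edge(F, A). Edges now: 4
Op 5: add_edge(A, E). Edges now: 5
Compute levels (Kahn BFS):
  sources (in-degree 0): C
  process C: level=0
    C->F: in-degree(F)=0, level(F)=1, enqueue
  process F: level=1
    F->A: in-degree(A)=0, level(A)=2, enqueue
    F->B: in-degree(B)=0, level(B)=2, enqueue
  process A: level=2
    A->D: in-degree(D)=0, level(D)=3, enqueue
    A->E: in-degree(E)=0, level(E)=3, enqueue
  process B: level=2
  process D: level=3
  process E: level=3
All levels: A:2, B:2, C:0, D:3, E:3, F:1
level(A) = 2

Answer: 2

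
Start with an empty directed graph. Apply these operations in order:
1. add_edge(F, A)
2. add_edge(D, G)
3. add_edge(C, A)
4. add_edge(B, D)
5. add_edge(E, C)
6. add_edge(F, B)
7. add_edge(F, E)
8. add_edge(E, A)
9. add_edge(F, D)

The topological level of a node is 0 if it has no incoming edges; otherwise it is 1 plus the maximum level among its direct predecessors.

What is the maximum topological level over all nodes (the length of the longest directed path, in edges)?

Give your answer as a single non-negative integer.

Answer: 3

Derivation:
Op 1: add_edge(F, A). Edges now: 1
Op 2: add_edge(D, G). Edges now: 2
Op 3: add_edge(C, A). Edges now: 3
Op 4: add_edge(B, D). Edges now: 4
Op 5: add_edge(E, C). Edges now: 5
Op 6: add_edge(F, B). Edges now: 6
Op 7: add_edge(F, E). Edges now: 7
Op 8: add_edge(E, A). Edges now: 8
Op 9: add_edge(F, D). Edges now: 9
Compute levels (Kahn BFS):
  sources (in-degree 0): F
  process F: level=0
    F->A: in-degree(A)=2, level(A)>=1
    F->B: in-degree(B)=0, level(B)=1, enqueue
    F->D: in-degree(D)=1, level(D)>=1
    F->E: in-degree(E)=0, level(E)=1, enqueue
  process B: level=1
    B->D: in-degree(D)=0, level(D)=2, enqueue
  process E: level=1
    E->A: in-degree(A)=1, level(A)>=2
    E->C: in-degree(C)=0, level(C)=2, enqueue
  process D: level=2
    D->G: in-degree(G)=0, level(G)=3, enqueue
  process C: level=2
    C->A: in-degree(A)=0, level(A)=3, enqueue
  process G: level=3
  process A: level=3
All levels: A:3, B:1, C:2, D:2, E:1, F:0, G:3
max level = 3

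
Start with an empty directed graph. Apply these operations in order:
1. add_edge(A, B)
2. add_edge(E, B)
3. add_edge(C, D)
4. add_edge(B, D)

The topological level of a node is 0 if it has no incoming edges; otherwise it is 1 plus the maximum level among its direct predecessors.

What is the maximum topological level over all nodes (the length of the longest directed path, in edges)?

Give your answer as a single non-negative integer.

Op 1: add_edge(A, B). Edges now: 1
Op 2: add_edge(E, B). Edges now: 2
Op 3: add_edge(C, D). Edges now: 3
Op 4: add_edge(B, D). Edges now: 4
Compute levels (Kahn BFS):
  sources (in-degree 0): A, C, E
  process A: level=0
    A->B: in-degree(B)=1, level(B)>=1
  process C: level=0
    C->D: in-degree(D)=1, level(D)>=1
  process E: level=0
    E->B: in-degree(B)=0, level(B)=1, enqueue
  process B: level=1
    B->D: in-degree(D)=0, level(D)=2, enqueue
  process D: level=2
All levels: A:0, B:1, C:0, D:2, E:0
max level = 2

Answer: 2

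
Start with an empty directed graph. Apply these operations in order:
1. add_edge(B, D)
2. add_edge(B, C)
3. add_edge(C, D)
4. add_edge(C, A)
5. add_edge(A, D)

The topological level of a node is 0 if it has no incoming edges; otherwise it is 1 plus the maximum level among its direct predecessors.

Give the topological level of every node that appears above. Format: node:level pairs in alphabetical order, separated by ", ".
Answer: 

Op 1: add_edge(B, D). Edges now: 1
Op 2: add_edge(B, C). Edges now: 2
Op 3: add_edge(C, D). Edges now: 3
Op 4: add_edge(C, A). Edges now: 4
Op 5: add_edge(A, D). Edges now: 5
Compute levels (Kahn BFS):
  sources (in-degree 0): B
  process B: level=0
    B->C: in-degree(C)=0, level(C)=1, enqueue
    B->D: in-degree(D)=2, level(D)>=1
  process C: level=1
    C->A: in-degree(A)=0, level(A)=2, enqueue
    C->D: in-degree(D)=1, level(D)>=2
  process A: level=2
    A->D: in-degree(D)=0, level(D)=3, enqueue
  process D: level=3
All levels: A:2, B:0, C:1, D:3

Answer: A:2, B:0, C:1, D:3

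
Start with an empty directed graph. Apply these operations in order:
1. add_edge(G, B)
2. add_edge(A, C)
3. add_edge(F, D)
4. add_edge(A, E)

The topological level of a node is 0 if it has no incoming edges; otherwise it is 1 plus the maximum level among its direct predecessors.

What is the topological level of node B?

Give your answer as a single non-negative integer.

Op 1: add_edge(G, B). Edges now: 1
Op 2: add_edge(A, C). Edges now: 2
Op 3: add_edge(F, D). Edges now: 3
Op 4: add_edge(A, E). Edges now: 4
Compute levels (Kahn BFS):
  sources (in-degree 0): A, F, G
  process A: level=0
    A->C: in-degree(C)=0, level(C)=1, enqueue
    A->E: in-degree(E)=0, level(E)=1, enqueue
  process F: level=0
    F->D: in-degree(D)=0, level(D)=1, enqueue
  process G: level=0
    G->B: in-degree(B)=0, level(B)=1, enqueue
  process C: level=1
  process E: level=1
  process D: level=1
  process B: level=1
All levels: A:0, B:1, C:1, D:1, E:1, F:0, G:0
level(B) = 1

Answer: 1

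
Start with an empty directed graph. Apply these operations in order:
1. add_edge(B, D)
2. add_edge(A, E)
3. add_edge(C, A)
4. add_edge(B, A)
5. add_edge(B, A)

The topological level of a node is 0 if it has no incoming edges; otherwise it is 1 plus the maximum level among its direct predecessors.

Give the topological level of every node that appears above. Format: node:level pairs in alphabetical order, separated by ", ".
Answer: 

Answer: A:1, B:0, C:0, D:1, E:2

Derivation:
Op 1: add_edge(B, D). Edges now: 1
Op 2: add_edge(A, E). Edges now: 2
Op 3: add_edge(C, A). Edges now: 3
Op 4: add_edge(B, A). Edges now: 4
Op 5: add_edge(B, A) (duplicate, no change). Edges now: 4
Compute levels (Kahn BFS):
  sources (in-degree 0): B, C
  process B: level=0
    B->A: in-degree(A)=1, level(A)>=1
    B->D: in-degree(D)=0, level(D)=1, enqueue
  process C: level=0
    C->A: in-degree(A)=0, level(A)=1, enqueue
  process D: level=1
  process A: level=1
    A->E: in-degree(E)=0, level(E)=2, enqueue
  process E: level=2
All levels: A:1, B:0, C:0, D:1, E:2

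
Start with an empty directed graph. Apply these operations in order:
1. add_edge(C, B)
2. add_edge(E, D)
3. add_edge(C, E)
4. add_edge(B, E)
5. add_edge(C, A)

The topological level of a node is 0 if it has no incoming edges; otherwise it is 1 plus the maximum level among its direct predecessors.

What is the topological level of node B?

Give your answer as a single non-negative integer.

Op 1: add_edge(C, B). Edges now: 1
Op 2: add_edge(E, D). Edges now: 2
Op 3: add_edge(C, E). Edges now: 3
Op 4: add_edge(B, E). Edges now: 4
Op 5: add_edge(C, A). Edges now: 5
Compute levels (Kahn BFS):
  sources (in-degree 0): C
  process C: level=0
    C->A: in-degree(A)=0, level(A)=1, enqueue
    C->B: in-degree(B)=0, level(B)=1, enqueue
    C->E: in-degree(E)=1, level(E)>=1
  process A: level=1
  process B: level=1
    B->E: in-degree(E)=0, level(E)=2, enqueue
  process E: level=2
    E->D: in-degree(D)=0, level(D)=3, enqueue
  process D: level=3
All levels: A:1, B:1, C:0, D:3, E:2
level(B) = 1

Answer: 1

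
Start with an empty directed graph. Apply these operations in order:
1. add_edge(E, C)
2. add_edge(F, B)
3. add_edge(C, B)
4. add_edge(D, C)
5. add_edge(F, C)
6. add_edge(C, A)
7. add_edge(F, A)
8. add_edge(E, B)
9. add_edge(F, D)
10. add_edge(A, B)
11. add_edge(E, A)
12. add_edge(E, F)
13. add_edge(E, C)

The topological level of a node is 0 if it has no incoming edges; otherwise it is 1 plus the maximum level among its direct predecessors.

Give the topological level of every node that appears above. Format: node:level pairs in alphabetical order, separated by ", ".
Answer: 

Op 1: add_edge(E, C). Edges now: 1
Op 2: add_edge(F, B). Edges now: 2
Op 3: add_edge(C, B). Edges now: 3
Op 4: add_edge(D, C). Edges now: 4
Op 5: add_edge(F, C). Edges now: 5
Op 6: add_edge(C, A). Edges now: 6
Op 7: add_edge(F, A). Edges now: 7
Op 8: add_edge(E, B). Edges now: 8
Op 9: add_edge(F, D). Edges now: 9
Op 10: add_edge(A, B). Edges now: 10
Op 11: add_edge(E, A). Edges now: 11
Op 12: add_edge(E, F). Edges now: 12
Op 13: add_edge(E, C) (duplicate, no change). Edges now: 12
Compute levels (Kahn BFS):
  sources (in-degree 0): E
  process E: level=0
    E->A: in-degree(A)=2, level(A)>=1
    E->B: in-degree(B)=3, level(B)>=1
    E->C: in-degree(C)=2, level(C)>=1
    E->F: in-degree(F)=0, level(F)=1, enqueue
  process F: level=1
    F->A: in-degree(A)=1, level(A)>=2
    F->B: in-degree(B)=2, level(B)>=2
    F->C: in-degree(C)=1, level(C)>=2
    F->D: in-degree(D)=0, level(D)=2, enqueue
  process D: level=2
    D->C: in-degree(C)=0, level(C)=3, enqueue
  process C: level=3
    C->A: in-degree(A)=0, level(A)=4, enqueue
    C->B: in-degree(B)=1, level(B)>=4
  process A: level=4
    A->B: in-degree(B)=0, level(B)=5, enqueue
  process B: level=5
All levels: A:4, B:5, C:3, D:2, E:0, F:1

Answer: A:4, B:5, C:3, D:2, E:0, F:1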